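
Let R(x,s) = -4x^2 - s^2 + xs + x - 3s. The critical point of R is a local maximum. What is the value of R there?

∂R/∂x = -8x + s + 1 = 0 and ∂R/∂s = x - 2s - 3 = 0, so (x, s) = (-1/15, -23/15).
The Hessian has R_{xx} = -8, R_{ss} = -2, R_{xs} = 1, giving D = 15 > 0 with R_{xx} < 0, so the point is a local maximum.
R(-1/15, -23/15) = 34/15.

34/15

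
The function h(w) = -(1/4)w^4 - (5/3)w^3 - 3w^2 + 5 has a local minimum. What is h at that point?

7/3

Critical points: h'(w) = -w^3 - 5w^2 - 6w vanishes at w = -3, -2, 0.
Since h''(w) = -3w^2 - 10w - 6, we get h''(-3) = -3 < 0 ⇒ local maximum; h''(-2) = 2 > 0 ⇒ local minimum; h''(0) = -6 < 0 ⇒ local maximum.
The local minimum is h(-2) = 7/3.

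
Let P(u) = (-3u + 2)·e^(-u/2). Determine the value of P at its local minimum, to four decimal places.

-1.5816

P'(u) = (-3)·e^(-u/2) + (-3u + 2)·(-1/2)·e^(-u/2) = ((3/2)u - 4)·e^(-u/2). Since e^(-u/2) > 0, the only critical point is u = 8/3.
P''(8/3) has the same sign as 3/2 > 0, so this is a local minimum.
P(8/3) = (-6)·e^(-4/3) ≈ -1.5816.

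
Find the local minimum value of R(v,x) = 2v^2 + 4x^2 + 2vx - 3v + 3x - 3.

∂R/∂v = 4v + 2x - 3 = 0 and ∂R/∂x = 2v + 8x + 3 = 0, so (v, x) = (15/14, -9/14).
The Hessian has R_{vv} = 4, R_{xx} = 8, R_{vx} = 2, giving D = 28 > 0 with R_{vv} > 0, so the point is a local minimum.
R(15/14, -9/14) = -39/7.

-39/7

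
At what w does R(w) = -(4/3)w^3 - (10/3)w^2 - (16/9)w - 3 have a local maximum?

-1/3

R'(w) = -4w^2 - (20/3)w - 16/9 = 0 at w = -4/3, -1/3.
R''(w) = -8w - 20/3. R''(-4/3) = 4 > 0 ⇒ local minimum; R''(-1/3) = -4 < 0 ⇒ local maximum.
Thus R has its local maximum at w = -1/3, with value -221/81.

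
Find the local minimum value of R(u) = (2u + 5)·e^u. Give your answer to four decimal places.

R'(u) = 2·e^u + (2u + 5)·1·e^u = (2u + 7)·e^u. Since e^u > 0, the only critical point is u = -7/2.
R''(-7/2) has the same sign as 2 > 0, so this is a local minimum.
R(-7/2) = (-2)·e^(-7/2) ≈ -0.0604.

-0.0604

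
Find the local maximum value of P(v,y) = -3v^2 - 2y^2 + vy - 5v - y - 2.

12/23

∂P/∂v = -6v + y - 5 = 0 and ∂P/∂y = v - 4y - 1 = 0, so (v, y) = (-21/23, -11/23).
The Hessian has P_{vv} = -6, P_{yy} = -4, P_{vy} = 1, giving D = 23 > 0 with P_{vv} < 0, so the point is a local maximum.
P(-21/23, -11/23) = 12/23.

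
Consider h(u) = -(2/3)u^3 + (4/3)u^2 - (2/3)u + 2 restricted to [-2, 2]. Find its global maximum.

14

The derivative is -2u^2 + (8/3)u - 2/3, which vanishes at u = 1/3 and u = 1.
Evaluating at the critical points and endpoints: h(-2) = 14, h(1/3) = 154/81, h(1) = 2, h(2) = 2/3.
Hence the absolute maximum is 14 at u = -2.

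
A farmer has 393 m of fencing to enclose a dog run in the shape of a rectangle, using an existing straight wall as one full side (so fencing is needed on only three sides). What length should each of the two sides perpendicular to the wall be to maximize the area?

393/4

Let the sides perpendicular to the wall have length x and the parallel side y, so 2x + y = 393 and the area is A = xy = x(393 − 2x).
A'(x) = 393 − 4x = 0 gives x = 393/4, and A''(x) = −4 < 0 confirms a maximum.
Then y = 393 − 2·393/4 = 393/2 and A = 154449/8.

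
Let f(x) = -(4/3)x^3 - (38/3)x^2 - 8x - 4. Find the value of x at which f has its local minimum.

f'(x) = -4x^2 - (76/3)x - 8. Setting f'(x) = 0 gives x ∈ {-6, -1/3}.
Second-derivative test with f''(x) = -8x - 76/3: f''(-6) = 68/3 > 0 ⇒ local minimum; f''(-1/3) = -68/3 < 0 ⇒ local maximum.
So the local minimum value is f(-6) = -124.

-6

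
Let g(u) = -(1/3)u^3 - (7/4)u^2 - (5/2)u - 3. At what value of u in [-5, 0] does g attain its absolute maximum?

The derivative is -u^2 - (7/2)u - 5/2, which vanishes at u = -5/2 and u = -1.
Evaluating at the critical points and endpoints: g(-5) = 89/12,  g(-5/2) = -119/48,  g(-1) = -23/12,  g(0) = -3.
So the maximum is g(-5) = 89/12.

-5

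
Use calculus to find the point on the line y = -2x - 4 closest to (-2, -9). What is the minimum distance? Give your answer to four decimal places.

4.0249

Minimize D(x)^2 = (x + 2)^2 + (-2x + 5)^2.
d/dx[D^2] = 2(x + 2) + 2·(-2)·(-2x + 5) = 0 ⇒ x = 8/5.
Then y = -36/5 and the distance is √(81/5) ≈ 4.0249.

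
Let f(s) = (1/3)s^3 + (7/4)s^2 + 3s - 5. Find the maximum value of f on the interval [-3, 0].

The derivative is s^2 + (7/2)s + 3, which vanishes at s = -2 and s = -3/2.
Candidates: f(-3) = -29/4; f(-2) = -20/3; f(-3/2) = -107/16; f(0) = -5.
So the maximum is f(0) = -5.

-5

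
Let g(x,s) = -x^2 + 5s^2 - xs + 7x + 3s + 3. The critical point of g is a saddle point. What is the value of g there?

320/21

∂g/∂x = -2x - s + 7 = 0 and ∂g/∂s = -x + 10s + 3 = 0, so (x, s) = (73/21, 1/21).
The Hessian has g_{xx} = -2, g_{ss} = 10, g_{xs} = -1, giving D = -21 < 0, so the point is a saddle point.
g(73/21, 1/21) = 320/21.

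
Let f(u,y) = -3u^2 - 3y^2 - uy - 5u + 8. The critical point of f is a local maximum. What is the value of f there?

∂f/∂u = -6u - y - 5 = 0 and ∂f/∂y = -u - 6y = 0, so (u, y) = (-6/7, 1/7).
The Hessian has f_{uu} = -6, f_{yy} = -6, f_{uy} = -1, giving D = 35 > 0 with f_{uu} < 0, so the point is a local maximum.
f(-6/7, 1/7) = 71/7.

71/7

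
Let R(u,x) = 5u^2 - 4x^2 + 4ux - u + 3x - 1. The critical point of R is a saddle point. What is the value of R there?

-43/96

∂R/∂u = 10u + 4x - 1 = 0 and ∂R/∂x = 4u - 8x + 3 = 0, so (u, x) = (-1/24, 17/48).
The Hessian has R_{uu} = 10, R_{xx} = -8, R_{ux} = 4, giving D = -96 < 0, so the point is a saddle point.
R(-1/24, 17/48) = -43/96.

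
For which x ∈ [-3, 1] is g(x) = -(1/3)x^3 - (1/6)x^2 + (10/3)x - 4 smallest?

The derivative is -x^2 - (1/3)x + 10/3, whose only zero in [-3, 1] is x = -2.
Candidates: g(-3) = -13/2, g(-2) = -26/3, g(1) = -7/6.
Hence the absolute minimum is -26/3 at x = -2.

-2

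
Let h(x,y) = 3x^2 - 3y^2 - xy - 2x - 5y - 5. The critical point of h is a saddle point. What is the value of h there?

-112/37

∂h/∂x = 6x - y - 2 = 0 and ∂h/∂y = -x - 6y - 5 = 0, so (x, y) = (7/37, -32/37).
The Hessian has h_{xx} = 6, h_{yy} = -6, h_{xy} = -1, giving D = -37 < 0, so the point is a saddle point.
h(7/37, -32/37) = -112/37.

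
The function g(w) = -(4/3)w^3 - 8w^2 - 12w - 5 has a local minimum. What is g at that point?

-5

Critical points: g'(w) = -4w^2 - 16w - 12 vanishes at w = -3, -1.
Second-derivative test with g''(w) = -8w - 16: g''(-3) = 8 > 0 ⇒ local minimum; g''(-1) = -8 < 0 ⇒ local maximum.
So the local minimum value is g(-3) = -5.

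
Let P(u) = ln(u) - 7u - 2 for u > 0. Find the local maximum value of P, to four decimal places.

P'(u) = 1/u − 7 = 0 gives u = 1/7.
P''(u) = -1/u², which is negative for u > 0, so this is a local maximum.
P(1/7) = 1·ln(1/7) - 1 - 2 ≈ -4.9459.

-4.9459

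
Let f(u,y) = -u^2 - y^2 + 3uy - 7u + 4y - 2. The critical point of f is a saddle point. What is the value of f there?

∂f/∂u = -2u + 3y - 7 = 0 and ∂f/∂y = 3u - 2y + 4 = 0, so (u, y) = (2/5, 13/5).
The Hessian has f_{uu} = -2, f_{yy} = -2, f_{uy} = 3, giving D = -5 < 0, so the point is a saddle point.
f(2/5, 13/5) = 9/5.

9/5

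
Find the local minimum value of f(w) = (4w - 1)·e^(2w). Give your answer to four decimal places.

-1.2131

Differentiating with the product rule gives f'(w) = (8w + 2)·e^(2w). Since e^(2w) > 0, the only critical point is w = -1/4.
f''(-1/4) has the same sign as 8 > 0, so this is a local minimum.
f(-1/4) = (-2)·e^(-1/2) ≈ -1.2131.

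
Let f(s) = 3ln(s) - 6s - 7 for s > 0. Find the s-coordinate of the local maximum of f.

1/2

f'(s) = 3/s − 6 = 0 gives s = 1/2.
f''(s) = -3/s², which is negative for s > 0, so this is a local maximum.
f(1/2) = 3·ln(1/2) - 3 - 7 ≈ -12.0794.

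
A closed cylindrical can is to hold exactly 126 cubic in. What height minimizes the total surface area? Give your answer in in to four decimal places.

5.4337

With radius r and height h, πr²h = 126 so h = 126/(πr²), and S(r) = 2πr² + 2πrh = 2πr² + 2·126/r.
S'(r) = 4πr − 2·126/r² = 0 ⇒ r³ = 126/(2π), so r ≈ 2.7168 and h = 2r ≈ 5.4337.
S''(r) = 4π + 4·126/r³ > 0, so this is the minimum; S ≈ 139.1324.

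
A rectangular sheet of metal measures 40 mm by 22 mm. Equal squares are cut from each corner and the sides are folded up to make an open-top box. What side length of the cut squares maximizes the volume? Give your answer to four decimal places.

With cut size x, the volume is V(x) = x(40 − 2x)(22 − 2x) for 0 < x < 11.
V'(x) = 12x^2 − 248x + 880. Setting V'(x) = 0 gives x ≈ 4.5502 (the root in (0, 11)).
V''(x) = 24x − 248 is negative there, so this is the maximum; V ≈ 1813.6755.

4.5502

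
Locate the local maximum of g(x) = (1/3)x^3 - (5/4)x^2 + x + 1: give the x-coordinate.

1/2

g'(x) = x^2 - (5/2)x + 1. Setting g'(x) = 0 gives x ∈ {1/2, 2}.
Since g''(x) = 2x - 5/2, we get g''(1/2) = -3/2 < 0 ⇒ local maximum; g''(2) = 3/2 > 0 ⇒ local minimum.
So the local maximum value is g(1/2) = 59/48.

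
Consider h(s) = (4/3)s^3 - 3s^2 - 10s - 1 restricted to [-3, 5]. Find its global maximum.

Differentiating, h'(s) = 4s^2 - 6s - 10; which vanishes at s = -1 and s = 5/2.
Compare values at every candidate in [-3, 5]: h(-3) = -34; h(-1) = 14/3; h(5/2) = -287/12; h(5) = 122/3.
The maximum over the interval is 122/3, attained at s = 5.

122/3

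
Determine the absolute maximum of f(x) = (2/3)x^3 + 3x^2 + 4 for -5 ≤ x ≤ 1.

13

Differentiating, f'(x) = 2x^2 + 6x; which vanishes at x = -3 and x = 0.
Compare values at every candidate in [-5, 1]: f(-5) = -13/3, f(-3) = 13, f(0) = 4, f(1) = 23/3.
So the maximum is f(-3) = 13.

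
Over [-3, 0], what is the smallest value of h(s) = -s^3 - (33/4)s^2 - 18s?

0

The derivative is -3s^2 - (33/2)s - 18, whose only zero in [-3, 0] is s = -3/2.
Compare values at every candidate in [-3, 0]: h(-3) = 27/4; h(-3/2) = 189/16; h(0) = 0.
The minimum over the interval is 0, attained at s = 0.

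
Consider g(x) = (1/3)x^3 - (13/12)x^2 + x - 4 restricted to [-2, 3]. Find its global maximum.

-7/4

The derivative is x^2 - (13/6)x + 1, which vanishes at x = 2/3 and x = 3/2.
Compare values at every candidate in [-2, 3]: g(-2) = -13,  g(2/3) = -301/81,  g(3/2) = -61/16,  g(3) = -7/4.
So the maximum is g(3) = -7/4.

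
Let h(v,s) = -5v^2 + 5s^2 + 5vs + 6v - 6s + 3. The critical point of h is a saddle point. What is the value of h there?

∂h/∂v = -10v + 5s + 6 = 0 and ∂h/∂s = 5v + 10s - 6 = 0, so (v, s) = (18/25, 6/25).
The Hessian has h_{vv} = -10, h_{ss} = 10, h_{vs} = 5, giving D = -125 < 0, so the point is a saddle point.
h(18/25, 6/25) = 111/25.

111/25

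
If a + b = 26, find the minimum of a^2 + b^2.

338

With a + b = 26, a^2 + b^2 = a^2 + (26 − a)^2.
The derivative 2a − 2(26 − a) = 4a − 52 vanishes at a = 13; second derivative 4 > 0, a minimum.
The minimum is 2·(13)^2 = 338.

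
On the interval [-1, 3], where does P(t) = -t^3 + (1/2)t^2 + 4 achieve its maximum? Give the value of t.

-1

Differentiating, P'(t) = -3t^2 + t; which vanishes at t = 0 and t = 1/3.
Compare values at every candidate in [-1, 3]: P(-1) = 11/2; P(0) = 4; P(1/3) = 217/54; P(3) = -37/2.
The maximum over the interval is 11/2, attained at t = -1.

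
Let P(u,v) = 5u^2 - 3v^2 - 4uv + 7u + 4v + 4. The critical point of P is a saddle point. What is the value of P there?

349/76

∂P/∂u = 10u - 4v + 7 = 0 and ∂P/∂v = -4u - 6v + 4 = 0, so (u, v) = (-13/38, 17/19).
The Hessian has P_{uu} = 10, P_{vv} = -6, P_{uv} = -4, giving D = -76 < 0, so the point is a saddle point.
P(-13/38, 17/19) = 349/76.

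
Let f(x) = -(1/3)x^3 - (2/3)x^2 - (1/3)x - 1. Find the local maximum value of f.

f'(x) = -x^2 - (4/3)x - 1/3. Setting f'(x) = 0 gives x ∈ {-1, -1/3}.
f''(x) = -2x - 4/3. f''(-1) = 2/3 > 0 ⇒ local minimum; f''(-1/3) = -2/3 < 0 ⇒ local maximum.
Thus f has its local maximum at x = -1/3, with value -77/81.

-77/81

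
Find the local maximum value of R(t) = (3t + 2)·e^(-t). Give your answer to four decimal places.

By the product rule, R'(t) = (-3t + 1)·e^(-t). Since e^(-t) > 0, the only critical point is t = 1/3.
R''(1/3) has the same sign as -3 < 0, so this is a local maximum.
R(1/3) = (3)·e^(-1/3) ≈ 2.1496.

2.1496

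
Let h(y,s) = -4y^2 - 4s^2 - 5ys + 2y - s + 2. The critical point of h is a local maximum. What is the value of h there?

36/13

∂h/∂y = -8y - 5s + 2 = 0 and ∂h/∂s = -5y - 8s - 1 = 0, so (y, s) = (7/13, -6/13).
The Hessian has h_{yy} = -8, h_{ss} = -8, h_{ys} = -5, giving D = 39 > 0 with h_{yy} < 0, so the point is a local maximum.
h(7/13, -6/13) = 36/13.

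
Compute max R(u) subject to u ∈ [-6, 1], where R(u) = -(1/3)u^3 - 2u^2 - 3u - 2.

The derivative is -u^2 - 4u - 3, which vanishes at u = -3 and u = -1.
Candidates: R(-6) = 16,  R(-3) = -2,  R(-1) = -2/3,  R(1) = -22/3.
Hence the absolute maximum is 16 at u = -6.

16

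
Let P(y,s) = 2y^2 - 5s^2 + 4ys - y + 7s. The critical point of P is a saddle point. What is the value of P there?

∂P/∂y = 4y + 4s - 1 = 0 and ∂P/∂s = 4y - 10s + 7 = 0, so (y, s) = (-9/28, 4/7).
The Hessian has P_{yy} = 4, P_{ss} = -10, P_{ys} = 4, giving D = -56 < 0, so the point is a saddle point.
P(-9/28, 4/7) = 121/56.

121/56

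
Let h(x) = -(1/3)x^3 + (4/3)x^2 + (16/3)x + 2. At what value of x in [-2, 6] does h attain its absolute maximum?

4

Differentiating, h'(x) = -x^2 + (8/3)x + 16/3; which vanishes at x = -4/3 and x = 4.
Evaluating at the critical points and endpoints: h(-2) = -2/3,  h(-4/3) = -158/81,  h(4) = 70/3,  h(6) = 10.
So the maximum is h(4) = 70/3.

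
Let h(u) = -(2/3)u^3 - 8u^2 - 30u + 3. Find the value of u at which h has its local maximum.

h'(u) = -2u^2 - 16u - 30 = 0 at u = -5, -3.
Second-derivative test with h''(u) = -4u - 16: h''(-5) = 4 > 0 ⇒ local minimum; h''(-3) = -4 < 0 ⇒ local maximum.
The local maximum is h(-3) = 39.

-3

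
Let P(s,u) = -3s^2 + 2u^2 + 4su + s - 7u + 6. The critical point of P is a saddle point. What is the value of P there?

123/40

∂P/∂s = -6s + 4u + 1 = 0 and ∂P/∂u = 4s + 4u - 7 = 0, so (s, u) = (4/5, 19/20).
The Hessian has P_{ss} = -6, P_{uu} = 4, P_{su} = 4, giving D = -40 < 0, so the point is a saddle point.
P(4/5, 19/20) = 123/40.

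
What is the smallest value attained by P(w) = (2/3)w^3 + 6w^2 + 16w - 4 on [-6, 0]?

Differentiating, P'(w) = 2w^2 + 12w + 16; which vanishes at w = -4 and w = -2.
Evaluating at the critical points and endpoints: P(-6) = -28; P(-4) = -44/3; P(-2) = -52/3; P(0) = -4.
Hence the absolute minimum is -28 at w = -6.

-28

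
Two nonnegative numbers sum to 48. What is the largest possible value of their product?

With x + y = 48, the product is P(x) = x(48 − x).
P'(x) = 48 − 2x = 0 gives x = 24; P'' = −2 < 0, so this is the maximum.
P = 24·24 = 576.

576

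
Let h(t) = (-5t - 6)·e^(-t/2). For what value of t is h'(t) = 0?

By the product rule, h'(t) = ((5/2)t - 2)·e^(-t/2). Since e^(-t/2) > 0, the only critical point is t = 4/5.
h''(4/5) has the same sign as 5/2 > 0, so this is a local minimum.
h(4/5) = (-10)·e^(-2/5) ≈ -6.7032.

4/5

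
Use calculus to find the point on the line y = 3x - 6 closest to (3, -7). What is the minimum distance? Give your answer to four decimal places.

3.1623

Minimize D(x)^2 = (x - 3)^2 + (3x + 1)^2.
d/dx[D^2] = 2(x - 3) + 2·3·(3x + 1) = 0 ⇒ x = 0.
Then y = -6 and the distance is √(10) ≈ 3.1623.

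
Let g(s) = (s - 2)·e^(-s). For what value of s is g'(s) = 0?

3

Differentiating with the product rule gives g'(s) = (-s + 3)·e^(-s). Since e^(-s) > 0, the only critical point is s = 3.
g''(3) has the same sign as -1 < 0, so this is a local maximum.
g(3) = (1)·e^(-3) ≈ 0.0498.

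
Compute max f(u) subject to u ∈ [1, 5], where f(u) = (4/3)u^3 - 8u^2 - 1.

-23/3

The derivative is 4u^2 - 16u, whose only zero in [1, 5] is u = 4.
Compare values at every candidate in [1, 5]: f(1) = -23/3; f(4) = -131/3; f(5) = -103/3.
The maximum over the interval is -23/3, attained at u = 1.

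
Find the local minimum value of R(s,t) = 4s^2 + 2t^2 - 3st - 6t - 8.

-328/23

∂R/∂s = 8s - 3t = 0 and ∂R/∂t = -3s + 4t - 6 = 0, so (s, t) = (18/23, 48/23).
The Hessian has R_{ss} = 8, R_{tt} = 4, R_{st} = -3, giving D = 23 > 0 with R_{ss} > 0, so the point is a local minimum.
R(18/23, 48/23) = -328/23.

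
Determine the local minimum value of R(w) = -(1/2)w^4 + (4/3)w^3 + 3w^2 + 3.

3

R'(w) = -2w^3 + 4w^2 + 6w = 0 at w = -1, 0, 3.
Second-derivative test with R''(w) = -6w^2 + 8w + 6: R''(-1) = -8 < 0 ⇒ local maximum; R''(0) = 6 > 0 ⇒ local minimum; R''(3) = -24 < 0 ⇒ local maximum.
The local minimum is R(0) = 3.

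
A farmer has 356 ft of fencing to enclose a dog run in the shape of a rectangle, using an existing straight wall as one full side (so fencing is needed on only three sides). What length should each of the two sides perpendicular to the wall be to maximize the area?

89

Let the sides perpendicular to the wall have length x and the parallel side y, so 2x + y = 356 and the area is A = xy = x(356 − 2x).
A'(x) = 356 − 4x = 0 gives x = 89, and A''(x) = −4 < 0 confirms a maximum.
Then y = 356 − 2·89 = 178 and A = 15842.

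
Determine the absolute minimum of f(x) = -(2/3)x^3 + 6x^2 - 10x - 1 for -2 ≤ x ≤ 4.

The derivative is -2x^2 + 12x - 10, whose only zero in [-2, 4] is x = 1.
Evaluating at the critical points and endpoints: f(-2) = 145/3,  f(1) = -17/3,  f(4) = 37/3.
The minimum over the interval is -17/3, attained at x = 1.

-17/3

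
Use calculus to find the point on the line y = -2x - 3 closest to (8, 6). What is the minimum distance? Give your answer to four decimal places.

11.1803

Minimize D(x)^2 = (x - 8)^2 + (-2x - 9)^2.
d/dx[D^2] = 2(x - 8) + 2·(-2)·(-2x - 9) = 0 ⇒ x = -2.
Then y = 1 and the distance is √(125) ≈ 11.1803.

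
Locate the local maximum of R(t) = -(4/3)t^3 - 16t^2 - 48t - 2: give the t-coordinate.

-2

R'(t) = -4t^2 - 32t - 48 = 0 at t = -6, -2.
Since R''(t) = -8t - 32, we get R''(-6) = 16 > 0 ⇒ local minimum; R''(-2) = -16 < 0 ⇒ local maximum.
Thus R has its local maximum at t = -2, with value 122/3.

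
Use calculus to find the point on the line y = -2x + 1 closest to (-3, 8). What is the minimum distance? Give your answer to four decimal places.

Minimize D(x)^2 = (x + 3)^2 + (-2x - 7)^2.
d/dx[D^2] = 2(x + 3) + 2·(-2)·(-2x - 7) = 0 ⇒ x = -17/5.
Then y = 39/5 and the distance is √(1/5) ≈ 0.4472.

0.4472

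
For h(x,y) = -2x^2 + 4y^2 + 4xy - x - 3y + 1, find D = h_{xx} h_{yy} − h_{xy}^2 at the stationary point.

∂h/∂x = -4x + 4y - 1 = 0 and ∂h/∂y = 4x + 8y - 3 = 0, so (x, y) = (1/12, 1/3).
The Hessian has h_{xx} = -4, h_{yy} = 8, h_{xy} = 4, giving D = -48 < 0, so the point is a saddle point.
D = (-4)·(8) − (4)^2 = -48.

-48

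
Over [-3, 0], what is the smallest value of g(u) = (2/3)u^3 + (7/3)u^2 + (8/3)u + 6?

1

The derivative is 2u^2 + (14/3)u + 8/3, which vanishes at u = -4/3 and u = -1.
Evaluating at the critical points and endpoints: g(-3) = 1; g(-4/3) = 406/81; g(-1) = 5; g(0) = 6.
Hence the absolute minimum is 1 at u = -3.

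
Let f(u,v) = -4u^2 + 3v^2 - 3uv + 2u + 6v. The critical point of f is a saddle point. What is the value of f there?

-32/19

∂f/∂u = -8u - 3v + 2 = 0 and ∂f/∂v = -3u + 6v + 6 = 0, so (u, v) = (10/19, -14/19).
The Hessian has f_{uu} = -8, f_{vv} = 6, f_{uv} = -3, giving D = -57 < 0, so the point is a saddle point.
f(10/19, -14/19) = -32/19.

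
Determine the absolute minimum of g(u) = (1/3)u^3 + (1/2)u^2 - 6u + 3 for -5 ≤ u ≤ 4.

g'(u) = u^2 + u - 6, which vanishes at u = -3 and u = 2.
Candidates: g(-5) = 23/6, g(-3) = 33/2, g(2) = -13/3, g(4) = 25/3.
The minimum over the interval is -13/3, attained at u = 2.

-13/3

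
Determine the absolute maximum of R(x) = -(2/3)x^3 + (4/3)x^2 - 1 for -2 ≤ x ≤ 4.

The derivative is -2x^2 + (8/3)x, which vanishes at x = 0 and x = 4/3.
Candidates: R(-2) = 29/3,  R(0) = -1,  R(4/3) = -17/81,  R(4) = -67/3.
The maximum over the interval is 29/3, attained at x = -2.

29/3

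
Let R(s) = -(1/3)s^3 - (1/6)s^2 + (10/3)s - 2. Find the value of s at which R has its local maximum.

R'(s) = -s^2 - (1/3)s + 10/3. Setting R'(s) = 0 gives s ∈ {-2, 5/3}.
Since R''(s) = -2s - 1/3, we get R''(-2) = 11/3 > 0 ⇒ local minimum; R''(5/3) = -11/3 < 0 ⇒ local maximum.
Thus R has its local maximum at s = 5/3, with value 251/162.

5/3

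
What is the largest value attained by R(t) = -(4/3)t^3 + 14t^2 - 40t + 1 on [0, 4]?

1

Differentiating, R'(t) = -4t^2 + 28t - 40; whose only zero in [0, 4] is t = 2.
Compare values at every candidate in [0, 4]: R(0) = 1; R(2) = -101/3; R(4) = -61/3.
So the maximum is R(0) = 1.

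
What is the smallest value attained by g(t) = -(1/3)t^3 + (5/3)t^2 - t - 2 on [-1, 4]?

-175/81

g'(t) = -t^2 + (10/3)t - 1, which vanishes at t = 1/3 and t = 3.
Candidates: g(-1) = 1,  g(1/3) = -175/81,  g(3) = 1,  g(4) = -2/3.
The minimum over the interval is -175/81, attained at t = 1/3.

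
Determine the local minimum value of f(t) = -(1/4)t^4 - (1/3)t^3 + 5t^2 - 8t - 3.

-79/12

f'(t) = -t^3 - t^2 + 10t - 8. Setting f'(t) = 0 gives t ∈ {-4, 1, 2}.
Second-derivative test with f''(t) = -3t^2 - 2t + 10: f''(-4) = -30 < 0 ⇒ local maximum; f''(1) = 5 > 0 ⇒ local minimum; f''(2) = -6 < 0 ⇒ local maximum.
So the local minimum value is f(1) = -79/12.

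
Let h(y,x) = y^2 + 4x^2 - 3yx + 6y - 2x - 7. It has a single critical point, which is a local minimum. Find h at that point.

∂h/∂y = 2y - 3x + 6 = 0 and ∂h/∂x = -3y + 8x - 2 = 0, so (y, x) = (-6, -2).
The Hessian has h_{yy} = 2, h_{xx} = 8, h_{yx} = -3, giving D = 7 > 0 with h_{yy} > 0, so the point is a local minimum.
h(-6, -2) = -23.

-23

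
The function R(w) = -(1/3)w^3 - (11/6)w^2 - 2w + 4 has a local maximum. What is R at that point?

374/81

R'(w) = -w^2 - (11/3)w - 2. Setting R'(w) = 0 gives w ∈ {-3, -2/3}.
Second-derivative test with R''(w) = -2w - 11/3: R''(-3) = 7/3 > 0 ⇒ local minimum; R''(-2/3) = -7/3 < 0 ⇒ local maximum.
So the local maximum value is R(-2/3) = 374/81.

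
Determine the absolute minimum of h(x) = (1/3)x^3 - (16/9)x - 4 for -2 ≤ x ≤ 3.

h'(x) = x^2 - 16/9, which vanishes at x = -4/3 and x = 4/3.
Evaluating at the critical points and endpoints: h(-2) = -28/9; h(-4/3) = -196/81; h(4/3) = -452/81; h(3) = -1/3.
Hence the absolute minimum is -452/81 at x = 4/3.

-452/81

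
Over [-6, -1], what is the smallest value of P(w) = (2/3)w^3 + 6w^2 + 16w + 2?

Differentiating, P'(w) = 2w^2 + 12w + 16; which vanishes at w = -4 and w = -2.
Evaluating at the critical points and endpoints: P(-6) = -22,  P(-4) = -26/3,  P(-2) = -34/3,  P(-1) = -26/3.
Hence the absolute minimum is -22 at w = -6.

-22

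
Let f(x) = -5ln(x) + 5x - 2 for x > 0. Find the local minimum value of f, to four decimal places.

3.0000

f'(x) = -5/x + 5 = 0 gives x = 1.
f''(x) = 5/x², which is positive for x > 0, so this is a local minimum.
f(1) = -5·ln(1) + 5 - 2 ≈ 3.0000.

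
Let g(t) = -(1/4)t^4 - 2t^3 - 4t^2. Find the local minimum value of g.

Critical points: g'(t) = -t^3 - 6t^2 - 8t vanishes at t = -4, -2, 0.
Since g''(t) = -3t^2 - 12t - 8, we get g''(-4) = -8 < 0 ⇒ local maximum; g''(-2) = 4 > 0 ⇒ local minimum; g''(0) = -8 < 0 ⇒ local maximum.
The local minimum is g(-2) = -4.

-4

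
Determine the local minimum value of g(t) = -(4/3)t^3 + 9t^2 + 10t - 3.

g'(t) = -4t^2 + 18t + 10 = 0 at t = -1/2, 5.
Second-derivative test with g''(t) = -8t + 18: g''(-1/2) = 22 > 0 ⇒ local minimum; g''(5) = -22 < 0 ⇒ local maximum.
So the local minimum value is g(-1/2) = -67/12.

-67/12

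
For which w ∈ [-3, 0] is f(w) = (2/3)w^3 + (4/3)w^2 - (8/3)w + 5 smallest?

f'(w) = 2w^2 + (8/3)w - 8/3, whose only zero in [-3, 0] is w = -2.
Evaluating at the critical points and endpoints: f(-3) = 7, f(-2) = 31/3, f(0) = 5.
Hence the absolute minimum is 5 at w = 0.

0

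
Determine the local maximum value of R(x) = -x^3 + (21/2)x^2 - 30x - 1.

R'(x) = -3x^2 + 21x - 30. Setting R'(x) = 0 gives x ∈ {2, 5}.
Since R''(x) = -6x + 21, we get R''(2) = 9 > 0 ⇒ local minimum; R''(5) = -9 < 0 ⇒ local maximum.
The local maximum is R(5) = -27/2.

-27/2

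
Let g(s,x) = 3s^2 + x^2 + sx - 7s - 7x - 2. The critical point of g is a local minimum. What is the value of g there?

∂g/∂s = 6s + x - 7 = 0 and ∂g/∂x = s + 2x - 7 = 0, so (s, x) = (7/11, 35/11).
The Hessian has g_{ss} = 6, g_{xx} = 2, g_{sx} = 1, giving D = 11 > 0 with g_{ss} > 0, so the point is a local minimum.
g(7/11, 35/11) = -169/11.

-169/11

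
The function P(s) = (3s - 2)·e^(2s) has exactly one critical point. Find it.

1/6

Differentiating with the product rule gives P'(s) = (6s - 1)·e^(2s). Since e^(2s) > 0, the only critical point is s = 1/6.
P''(1/6) has the same sign as 6 > 0, so this is a local minimum.
P(1/6) = (-3/2)·e^(1/3) ≈ -2.0934.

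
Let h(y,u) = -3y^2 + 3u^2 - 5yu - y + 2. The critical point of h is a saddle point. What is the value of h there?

∂h/∂y = -6y - 5u - 1 = 0 and ∂h/∂u = -5y + 6u = 0, so (y, u) = (-6/61, -5/61).
The Hessian has h_{yy} = -6, h_{uu} = 6, h_{yu} = -5, giving D = -61 < 0, so the point is a saddle point.
h(-6/61, -5/61) = 125/61.

125/61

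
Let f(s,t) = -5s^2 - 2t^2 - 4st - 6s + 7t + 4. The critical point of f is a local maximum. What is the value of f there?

∂f/∂s = -10s - 4t - 6 = 0 and ∂f/∂t = -4s - 4t + 7 = 0, so (s, t) = (-13/6, 47/12).
The Hessian has f_{ss} = -10, f_{tt} = -4, f_{st} = -4, giving D = 24 > 0 with f_{ss} < 0, so the point is a local maximum.
f(-13/6, 47/12) = 581/24.

581/24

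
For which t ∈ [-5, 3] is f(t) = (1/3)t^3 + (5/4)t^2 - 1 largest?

The derivative is t^2 + (5/2)t, which vanishes at t = -5/2 and t = 0.
Evaluating at the critical points and endpoints: f(-5) = -137/12,  f(-5/2) = 77/48,  f(0) = -1,  f(3) = 77/4.
The maximum over the interval is 77/4, attained at t = 3.

3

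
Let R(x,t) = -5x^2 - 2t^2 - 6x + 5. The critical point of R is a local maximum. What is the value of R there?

∂R/∂x = -10x - 6 = 0 and ∂R/∂t = -4t = 0, so (x, t) = (-3/5, 0).
The Hessian has R_{xx} = -10, R_{tt} = -4, R_{xt} = 0, giving D = 40 > 0 with R_{xx} < 0, so the point is a local maximum.
R(-3/5, 0) = 34/5.

34/5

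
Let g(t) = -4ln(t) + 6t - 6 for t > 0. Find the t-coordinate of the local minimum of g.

g'(t) = -4/t + 6 = 0 gives t = 2/3.
g''(t) = 4/t², which is positive for t > 0, so this is a local minimum.
g(2/3) = -4·ln(2/3) + 4 - 6 ≈ -0.3781.

2/3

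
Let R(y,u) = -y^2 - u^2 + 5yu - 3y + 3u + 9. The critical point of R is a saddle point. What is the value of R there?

∂R/∂y = -2y + 5u - 3 = 0 and ∂R/∂u = 5y - 2u + 3 = 0, so (y, u) = (-3/7, 3/7).
The Hessian has R_{yy} = -2, R_{uu} = -2, R_{yu} = 5, giving D = -21 < 0, so the point is a saddle point.
R(-3/7, 3/7) = 72/7.

72/7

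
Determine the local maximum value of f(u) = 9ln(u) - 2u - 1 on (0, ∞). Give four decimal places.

3.5367

f'(u) = 9/u − 2 = 0 gives u = 9/2.
f''(u) = -9/u², which is negative for u > 0, so this is a local maximum.
f(9/2) = 9·ln(9/2) - 9 - 1 ≈ 3.5367.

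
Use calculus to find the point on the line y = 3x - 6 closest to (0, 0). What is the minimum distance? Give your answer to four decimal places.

Minimize D(x)^2 = (x + 0)^2 + (3x - 6)^2.
d/dx[D^2] = 2(x + 0) + 2·3·(3x - 6) = 0 ⇒ x = 9/5.
Then y = -3/5 and the distance is √(18/5) ≈ 1.8974.

1.8974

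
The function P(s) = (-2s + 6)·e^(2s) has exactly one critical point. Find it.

5/2

Differentiating with the product rule gives P'(s) = (-4s + 10)·e^(2s). Since e^(2s) > 0, the only critical point is s = 5/2.
P''(5/2) has the same sign as -4 < 0, so this is a local maximum.
P(5/2) = (1)·e^(5) ≈ 148.4132.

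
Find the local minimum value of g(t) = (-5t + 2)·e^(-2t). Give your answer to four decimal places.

-0.4132

By the product rule, g'(t) = (10t - 9)·e^(-2t). Since e^(-2t) > 0, the only critical point is t = 9/10.
g''(9/10) has the same sign as 10 > 0, so this is a local minimum.
g(9/10) = (-5/2)·e^(-9/5) ≈ -0.4132.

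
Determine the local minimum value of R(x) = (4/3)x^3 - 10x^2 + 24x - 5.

13

Critical points: R'(x) = 4x^2 - 20x + 24 vanishes at x = 2, 3.
Since R''(x) = 8x - 20, we get R''(2) = -4 < 0 ⇒ local maximum; R''(3) = 4 > 0 ⇒ local minimum.
Thus R has its local minimum at x = 3, with value 13.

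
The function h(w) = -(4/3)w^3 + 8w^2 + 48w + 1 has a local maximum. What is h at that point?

289

Critical points: h'(w) = -4w^2 + 16w + 48 vanishes at w = -2, 6.
Second-derivative test with h''(w) = -8w + 16: h''(-2) = 32 > 0 ⇒ local minimum; h''(6) = -32 < 0 ⇒ local maximum.
The local maximum is h(6) = 289.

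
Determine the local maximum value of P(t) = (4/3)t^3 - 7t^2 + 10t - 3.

4/3

P'(t) = 4t^2 - 14t + 10. Setting P'(t) = 0 gives t ∈ {1, 5/2}.
Second-derivative test with P''(t) = 8t - 14: P''(1) = -6 < 0 ⇒ local maximum; P''(5/2) = 6 > 0 ⇒ local minimum.
Thus P has its local maximum at t = 1, with value 4/3.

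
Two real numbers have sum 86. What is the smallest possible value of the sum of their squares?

3698

With a + b = 86, a^2 + b^2 = a^2 + (86 − a)^2.
The derivative 2a − 2(86 − a) = 4a − 172 vanishes at a = 43; second derivative 4 > 0, a minimum.
The minimum is 2·(43)^2 = 3698.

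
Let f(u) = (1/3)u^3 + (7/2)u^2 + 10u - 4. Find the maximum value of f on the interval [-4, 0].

-4

f'(u) = u^2 + 7u + 10, whose only zero in [-4, 0] is u = -2.
Compare values at every candidate in [-4, 0]: f(-4) = -28/3; f(-2) = -38/3; f(0) = -4.
So the maximum is f(0) = -4.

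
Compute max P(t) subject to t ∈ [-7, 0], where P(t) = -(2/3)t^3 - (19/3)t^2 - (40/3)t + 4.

The derivative is -2t^2 - (38/3)t - 40/3, which vanishes at t = -5 and t = -4/3.
Candidates: P(-7) = 47/3,  P(-5) = -13/3,  P(-4/3) = 980/81,  P(0) = 4.
Hence the absolute maximum is 47/3 at t = -7.

47/3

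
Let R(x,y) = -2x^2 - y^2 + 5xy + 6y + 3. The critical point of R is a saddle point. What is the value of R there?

-21/17

∂R/∂x = -4x + 5y = 0 and ∂R/∂y = 5x - 2y + 6 = 0, so (x, y) = (-30/17, -24/17).
The Hessian has R_{xx} = -4, R_{yy} = -2, R_{xy} = 5, giving D = -17 < 0, so the point is a saddle point.
R(-30/17, -24/17) = -21/17.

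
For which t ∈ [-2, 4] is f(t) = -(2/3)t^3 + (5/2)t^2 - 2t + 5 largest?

-2

f'(t) = -2t^2 + 5t - 2, which vanishes at t = 1/2 and t = 2.
Evaluating at the critical points and endpoints: f(-2) = 73/3; f(1/2) = 109/24; f(2) = 17/3; f(4) = -17/3.
So the maximum is f(-2) = 73/3.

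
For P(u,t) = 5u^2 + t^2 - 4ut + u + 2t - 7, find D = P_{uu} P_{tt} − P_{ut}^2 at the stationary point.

∂P/∂u = 10u - 4t + 1 = 0 and ∂P/∂t = -4u + 2t + 2 = 0, so (u, t) = (-5/2, -6).
The Hessian has P_{uu} = 10, P_{tt} = 2, P_{ut} = -4, giving D = 4 > 0 with P_{uu} > 0, so the point is a local minimum.
D = (10)·(2) − (-4)^2 = 4.

4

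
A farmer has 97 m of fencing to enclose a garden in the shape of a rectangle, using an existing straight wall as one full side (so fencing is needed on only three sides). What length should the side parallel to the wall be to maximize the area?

Let the sides perpendicular to the wall have length x and the parallel side y, so 2x + y = 97 and the area is A = xy = x(97 − 2x).
A'(x) = 97 − 4x = 0 gives x = 97/4, and A''(x) = −4 < 0 confirms a maximum.
Then y = 97 − 2·97/4 = 97/2 and A = 9409/8.

97/2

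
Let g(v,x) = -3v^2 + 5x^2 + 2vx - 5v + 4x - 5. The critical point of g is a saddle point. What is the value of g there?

-203/64

∂g/∂v = -6v + 2x - 5 = 0 and ∂g/∂x = 2v + 10x + 4 = 0, so (v, x) = (-29/32, -7/32).
The Hessian has g_{vv} = -6, g_{xx} = 10, g_{vx} = 2, giving D = -64 < 0, so the point is a saddle point.
g(-29/32, -7/32) = -203/64.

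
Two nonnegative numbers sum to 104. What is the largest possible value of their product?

2704

With x + y = 104, the product is P(x) = x(104 − x).
P'(x) = 104 − 2x = 0 gives x = 52; P'' = −2 < 0, so this is the maximum.
P = 52·52 = 2704.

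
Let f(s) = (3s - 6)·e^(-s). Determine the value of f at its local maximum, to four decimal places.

0.1494

By the product rule, f'(s) = (-3s + 9)·e^(-s). Since e^(-s) > 0, the only critical point is s = 3.
f''(3) has the same sign as -3 < 0, so this is a local maximum.
f(3) = (3)·e^(-3) ≈ 0.1494.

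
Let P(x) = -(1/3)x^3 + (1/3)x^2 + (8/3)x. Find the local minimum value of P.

P'(x) = -x^2 + (2/3)x + 8/3. Setting P'(x) = 0 gives x ∈ {-4/3, 2}.
Second-derivative test with P''(x) = -2x + 2/3: P''(-4/3) = 10/3 > 0 ⇒ local minimum; P''(2) = -10/3 < 0 ⇒ local maximum.
Thus P has its local minimum at x = -4/3, with value -176/81.

-176/81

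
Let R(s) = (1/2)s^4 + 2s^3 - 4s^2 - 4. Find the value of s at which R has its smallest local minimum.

-4

R'(s) = 2s^3 + 6s^2 - 8s. Setting R'(s) = 0 gives s ∈ {-4, 0, 1}.
Since R''(s) = 6s^2 + 12s - 8, we get R''(-4) = 40 > 0 ⇒ local minimum; R''(0) = -8 < 0 ⇒ local maximum; R''(1) = 10 > 0 ⇒ local minimum.
Thus R has its smallest local minimum at s = -4, with value -68.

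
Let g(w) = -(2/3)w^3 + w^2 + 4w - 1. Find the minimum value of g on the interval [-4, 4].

Differentiating, g'(w) = -2w^2 + 2w + 4; which vanishes at w = -1 and w = 2.
Compare values at every candidate in [-4, 4]: g(-4) = 125/3, g(-1) = -10/3, g(2) = 17/3, g(4) = -35/3.
Hence the absolute minimum is -35/3 at w = 4.

-35/3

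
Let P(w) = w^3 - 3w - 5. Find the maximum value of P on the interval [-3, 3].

13

The derivative is 3w^2 - 3, which vanishes at w = -1 and w = 1.
Compare values at every candidate in [-3, 3]: P(-3) = -23; P(-1) = -3; P(1) = -7; P(3) = 13.
The maximum over the interval is 13, attained at w = 3.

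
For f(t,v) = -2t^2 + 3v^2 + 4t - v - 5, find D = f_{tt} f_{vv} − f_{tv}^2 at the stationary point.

∂f/∂t = -4t + 4 = 0 and ∂f/∂v = 6v - 1 = 0, so (t, v) = (1, 1/6).
The Hessian has f_{tt} = -4, f_{vv} = 6, f_{tv} = 0, giving D = -24 < 0, so the point is a saddle point.
D = (-4)·(6) − (0)^2 = -24.

-24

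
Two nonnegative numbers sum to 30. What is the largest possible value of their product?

225

With x + y = 30, the product is P(x) = x(30 − x).
P'(x) = 30 − 2x = 0 gives x = 15; P'' = −2 < 0, so this is the maximum.
P = 15·15 = 225.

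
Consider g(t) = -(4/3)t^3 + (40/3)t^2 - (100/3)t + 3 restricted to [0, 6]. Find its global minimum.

-1757/81

The derivative is -4t^2 + (80/3)t - 100/3, which vanishes at t = 5/3 and t = 5.
Evaluating at the critical points and endpoints: g(0) = 3; g(5/3) = -1757/81; g(5) = 3; g(6) = -5.
So the minimum is g(5/3) = -1757/81.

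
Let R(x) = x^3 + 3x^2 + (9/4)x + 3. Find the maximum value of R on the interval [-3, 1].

Differentiating, R'(x) = 3x^2 + 6x + 9/4; which vanishes at x = -3/2 and x = -1/2.
Evaluating at the critical points and endpoints: R(-3) = -15/4,  R(-3/2) = 3,  R(-1/2) = 5/2,  R(1) = 37/4.
Hence the absolute maximum is 37/4 at x = 1.

37/4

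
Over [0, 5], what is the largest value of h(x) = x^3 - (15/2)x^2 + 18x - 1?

Differentiating, h'(x) = 3x^2 - 15x + 18; which vanishes at x = 2 and x = 3.
Compare values at every candidate in [0, 5]: h(0) = -1; h(2) = 13; h(3) = 25/2; h(5) = 53/2.
So the maximum is h(5) = 53/2.

53/2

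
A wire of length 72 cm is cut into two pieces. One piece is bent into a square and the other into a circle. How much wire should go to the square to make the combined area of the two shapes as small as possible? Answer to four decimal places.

40.3271

Let x be the length used for the square. Square side x/4; circle radius (72−x)/(2π).
A(x) = (x/4)² + π·((72−x)/(2π))² = x²/16 + (72−x)²/(4π) for 0 ≤ x ≤ 72. A'(x) = x/8 − (72−x)/(2π) = 0 gives x = 4·72/(π+4) ≈ 40.3271.
A'' = 1/8 + 1/(2π) > 0, so this gives the minimum combined area; x ≈ 40.3271 cm to the square.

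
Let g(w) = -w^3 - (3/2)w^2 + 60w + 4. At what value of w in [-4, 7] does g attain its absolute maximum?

4

Differentiating, g'(w) = -3w^2 - 3w + 60; whose only zero in [-4, 7] is w = 4.
Compare values at every candidate in [-4, 7]: g(-4) = -196; g(4) = 156; g(7) = 15/2.
Hence the absolute maximum is 156 at w = 4.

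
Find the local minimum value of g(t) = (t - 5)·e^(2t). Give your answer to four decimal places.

By the product rule, g'(t) = (2t - 9)·e^(2t). Since e^(2t) > 0, the only critical point is t = 9/2.
g''(9/2) has the same sign as 2 > 0, so this is a local minimum.
g(9/2) = (-1/2)·e^(9) ≈ -4051.5420.

-4051.5420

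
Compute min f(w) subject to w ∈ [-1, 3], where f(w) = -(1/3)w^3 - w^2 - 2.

-20

Differentiating, f'(w) = -w^2 - 2w; whose only zero in [-1, 3] is w = 0.
Candidates: f(-1) = -8/3, f(0) = -2, f(3) = -20.
The minimum over the interval is -20, attained at w = 3.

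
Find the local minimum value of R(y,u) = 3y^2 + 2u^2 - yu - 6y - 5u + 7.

∂R/∂y = 6y - u - 6 = 0 and ∂R/∂u = -y + 4u - 5 = 0, so (y, u) = (29/23, 36/23).
The Hessian has R_{yy} = 6, R_{uu} = 4, R_{yu} = -1, giving D = 23 > 0 with R_{yy} > 0, so the point is a local minimum.
R(29/23, 36/23) = -16/23.

-16/23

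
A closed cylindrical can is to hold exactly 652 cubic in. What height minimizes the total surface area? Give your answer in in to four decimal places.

9.3984

With radius r and height h, πr²h = 652 so h = 652/(πr²), and S(r) = 2πr² + 2πrh = 2πr² + 2·652/r.
S'(r) = 4πr − 2·652/r² = 0 ⇒ r³ = 652/(2π), so r ≈ 4.6992 and h = 2r ≈ 9.3984.
S''(r) = 4π + 4·652/r³ > 0, so this is the minimum; S ≈ 416.2424.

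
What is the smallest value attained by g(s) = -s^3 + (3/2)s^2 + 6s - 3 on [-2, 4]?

The derivative is -3s^2 + 3s + 6, which vanishes at s = -1 and s = 2.
Candidates: g(-2) = -1; g(-1) = -13/2; g(2) = 7; g(4) = -19.
Hence the absolute minimum is -19 at s = 4.

-19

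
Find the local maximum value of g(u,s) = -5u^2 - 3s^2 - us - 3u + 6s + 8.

∂g/∂u = -10u - s - 3 = 0 and ∂g/∂s = -u - 6s + 6 = 0, so (u, s) = (-24/59, 63/59).
The Hessian has g_{uu} = -10, g_{ss} = -6, g_{us} = -1, giving D = 59 > 0 with g_{uu} < 0, so the point is a local maximum.
g(-24/59, 63/59) = 697/59.

697/59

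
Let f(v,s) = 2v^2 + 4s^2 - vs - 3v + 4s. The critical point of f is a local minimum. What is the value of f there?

∂f/∂v = 4v - s - 3 = 0 and ∂f/∂s = -v + 8s + 4 = 0, so (v, s) = (20/31, -13/31).
The Hessian has f_{vv} = 4, f_{ss} = 8, f_{vs} = -1, giving D = 31 > 0 with f_{vv} > 0, so the point is a local minimum.
f(20/31, -13/31) = -56/31.

-56/31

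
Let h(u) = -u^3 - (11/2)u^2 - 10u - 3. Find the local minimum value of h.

3

Critical points: h'(u) = -3u^2 - 11u - 10 vanishes at u = -2, -5/3.
Second-derivative test with h''(u) = -6u - 11: h''(-2) = 1 > 0 ⇒ local minimum; h''(-5/3) = -1 < 0 ⇒ local maximum.
So the local minimum value is h(-2) = 3.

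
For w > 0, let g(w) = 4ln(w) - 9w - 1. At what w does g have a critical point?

g'(w) = 4/w − 9 = 0 gives w = 4/9.
g''(w) = -4/w², which is negative for w > 0, so this is a local maximum.
g(4/9) = 4·ln(4/9) - 4 - 1 ≈ -8.2437.

4/9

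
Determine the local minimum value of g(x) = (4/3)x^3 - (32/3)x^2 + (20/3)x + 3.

-191/3

Critical points: g'(x) = 4x^2 - (64/3)x + 20/3 vanishes at x = 1/3, 5.
Second-derivative test with g''(x) = 8x - 64/3: g''(1/3) = -56/3 < 0 ⇒ local maximum; g''(5) = 56/3 > 0 ⇒ local minimum.
The local minimum is g(5) = -191/3.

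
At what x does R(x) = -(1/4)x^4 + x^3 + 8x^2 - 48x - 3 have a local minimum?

Critical points: R'(x) = -x^3 + 3x^2 + 16x - 48 vanishes at x = -4, 3, 4.
Since R''(x) = -3x^2 + 6x + 16, we get R''(-4) = -56 < 0 ⇒ local maximum; R''(3) = 7 > 0 ⇒ local minimum; R''(4) = -8 < 0 ⇒ local maximum.
So the local minimum value is R(3) = -273/4.

3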